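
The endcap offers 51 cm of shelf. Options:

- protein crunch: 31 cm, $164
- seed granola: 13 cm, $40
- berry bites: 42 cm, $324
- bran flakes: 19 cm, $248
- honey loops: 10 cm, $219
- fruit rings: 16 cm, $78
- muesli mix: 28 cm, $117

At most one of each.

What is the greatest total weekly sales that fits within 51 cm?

Ranking by ratio (weekly sales/cm): honey loops 21.90, bran flakes 13.05, berry bites 7.71.
The ratio ordering already packs tightly: bran flakes + honey loops + fruit rings, 45 cm, 545.
The closest alternative, seed granola + bran flakes + honey loops, reaches only 507.

545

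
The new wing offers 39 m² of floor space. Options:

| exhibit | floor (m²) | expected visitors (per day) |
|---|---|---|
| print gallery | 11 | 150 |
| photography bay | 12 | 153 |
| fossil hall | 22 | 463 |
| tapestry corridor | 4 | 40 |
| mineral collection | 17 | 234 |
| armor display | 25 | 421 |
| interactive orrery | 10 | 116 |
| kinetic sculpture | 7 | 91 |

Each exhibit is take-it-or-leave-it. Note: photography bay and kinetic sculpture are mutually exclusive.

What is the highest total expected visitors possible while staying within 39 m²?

697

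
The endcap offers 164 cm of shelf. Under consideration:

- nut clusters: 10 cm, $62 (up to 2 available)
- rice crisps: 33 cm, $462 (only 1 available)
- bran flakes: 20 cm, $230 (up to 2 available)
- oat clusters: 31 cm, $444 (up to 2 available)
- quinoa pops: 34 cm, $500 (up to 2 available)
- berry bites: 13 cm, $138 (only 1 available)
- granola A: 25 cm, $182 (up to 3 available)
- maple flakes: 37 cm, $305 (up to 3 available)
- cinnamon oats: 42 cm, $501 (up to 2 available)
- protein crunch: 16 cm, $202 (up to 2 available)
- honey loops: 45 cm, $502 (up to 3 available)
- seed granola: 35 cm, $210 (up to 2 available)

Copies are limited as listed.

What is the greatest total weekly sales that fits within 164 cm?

2350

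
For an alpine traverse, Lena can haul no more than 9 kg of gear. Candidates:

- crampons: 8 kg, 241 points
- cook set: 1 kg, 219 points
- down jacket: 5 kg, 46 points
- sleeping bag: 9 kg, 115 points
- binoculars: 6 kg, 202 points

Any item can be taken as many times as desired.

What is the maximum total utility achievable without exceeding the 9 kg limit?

9×cook set uses 9 of the 9 kg and totals 1971.

1971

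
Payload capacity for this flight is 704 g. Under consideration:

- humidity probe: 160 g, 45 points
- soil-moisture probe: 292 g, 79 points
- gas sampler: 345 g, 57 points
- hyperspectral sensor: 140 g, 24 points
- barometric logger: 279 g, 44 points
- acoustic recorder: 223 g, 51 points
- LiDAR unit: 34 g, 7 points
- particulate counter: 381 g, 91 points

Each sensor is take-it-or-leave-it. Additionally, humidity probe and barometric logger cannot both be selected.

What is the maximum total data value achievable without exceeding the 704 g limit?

Density check — humidity probe 0.28, soil-moisture probe 0.27, particulate counter 0.24 are the best per g.
The ratio ordering already packs tightly: humidity probe + soil-moisture probe + acoustic recorder, 675 g, 175.
The spare 29 g is too small for any remaining sensor, and no feasible exchange beats 175.

175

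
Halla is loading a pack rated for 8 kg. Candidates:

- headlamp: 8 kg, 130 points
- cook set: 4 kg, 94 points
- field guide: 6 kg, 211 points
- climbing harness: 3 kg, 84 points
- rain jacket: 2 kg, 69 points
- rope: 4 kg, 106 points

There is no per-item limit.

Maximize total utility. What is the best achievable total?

280

Density check — field guide 35.17, rain jacket 34.50, climbing harness 28.00, rope 26.50 are the best per kg.
Taking field guide + rain jacket: 8 kg used, 280 in utility.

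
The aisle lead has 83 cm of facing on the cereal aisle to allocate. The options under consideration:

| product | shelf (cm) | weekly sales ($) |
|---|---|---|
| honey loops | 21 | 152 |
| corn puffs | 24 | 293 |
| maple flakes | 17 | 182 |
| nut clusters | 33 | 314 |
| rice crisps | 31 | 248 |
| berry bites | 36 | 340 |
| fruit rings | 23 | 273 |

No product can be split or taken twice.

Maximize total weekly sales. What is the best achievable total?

906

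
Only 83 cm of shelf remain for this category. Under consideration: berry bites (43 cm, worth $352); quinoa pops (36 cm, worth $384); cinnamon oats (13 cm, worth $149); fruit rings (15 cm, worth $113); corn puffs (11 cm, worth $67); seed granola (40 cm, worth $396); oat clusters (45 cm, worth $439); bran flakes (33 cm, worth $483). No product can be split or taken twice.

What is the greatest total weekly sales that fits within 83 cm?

Ranking by ratio (weekly sales/cm): bran flakes 14.64, cinnamon oats 11.46, quinoa pops 10.67, seed granola 9.90.
Taking quinoa pops + cinnamon oats + bran flakes: 82 cm used, 1016 in weekly sales.
The closest alternative, quinoa pops + corn puffs + bran flakes, reaches only 934.

1016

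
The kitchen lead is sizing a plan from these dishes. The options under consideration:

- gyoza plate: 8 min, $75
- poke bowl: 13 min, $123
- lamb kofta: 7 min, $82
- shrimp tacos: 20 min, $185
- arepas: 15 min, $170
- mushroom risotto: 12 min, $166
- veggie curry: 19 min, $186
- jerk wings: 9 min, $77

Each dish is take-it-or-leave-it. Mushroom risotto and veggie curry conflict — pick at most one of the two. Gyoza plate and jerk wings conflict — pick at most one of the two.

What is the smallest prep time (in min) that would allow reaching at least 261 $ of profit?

25

Minimise min subject to total profit ≥ 261.
Taking poke bowl + mushroom risotto gives 289 (≥ 261) for 25 min.
Below 25 min the best achievable stays under 261.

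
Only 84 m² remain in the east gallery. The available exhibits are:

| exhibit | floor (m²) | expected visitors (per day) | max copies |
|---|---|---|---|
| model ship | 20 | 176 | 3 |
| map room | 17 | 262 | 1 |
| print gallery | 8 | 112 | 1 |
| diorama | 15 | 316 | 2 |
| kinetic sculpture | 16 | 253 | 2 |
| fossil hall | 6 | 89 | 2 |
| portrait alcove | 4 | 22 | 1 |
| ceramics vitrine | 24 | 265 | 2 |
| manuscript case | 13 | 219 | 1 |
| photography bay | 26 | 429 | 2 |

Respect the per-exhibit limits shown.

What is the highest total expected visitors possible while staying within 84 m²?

1492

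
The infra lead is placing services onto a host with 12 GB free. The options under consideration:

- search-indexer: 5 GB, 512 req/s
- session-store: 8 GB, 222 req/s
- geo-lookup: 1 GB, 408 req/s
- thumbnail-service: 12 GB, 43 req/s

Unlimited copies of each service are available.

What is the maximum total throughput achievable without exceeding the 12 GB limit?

12×geo-lookup uses 12 of the 12 GB and totals 4896.
Nothing else within 12 GB beats 4896.

4896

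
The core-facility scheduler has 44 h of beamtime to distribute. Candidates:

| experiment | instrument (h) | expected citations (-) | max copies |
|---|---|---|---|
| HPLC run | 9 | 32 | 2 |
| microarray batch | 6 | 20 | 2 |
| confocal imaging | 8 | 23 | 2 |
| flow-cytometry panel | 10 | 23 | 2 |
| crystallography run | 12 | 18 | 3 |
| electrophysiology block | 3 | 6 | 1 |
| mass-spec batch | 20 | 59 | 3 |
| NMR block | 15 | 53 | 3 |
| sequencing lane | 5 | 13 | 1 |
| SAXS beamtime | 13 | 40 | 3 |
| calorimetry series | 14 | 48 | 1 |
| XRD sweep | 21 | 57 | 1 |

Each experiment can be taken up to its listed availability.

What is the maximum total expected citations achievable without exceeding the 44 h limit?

Greedy by ratio would take 2×HPLC run + microarray batch + NMR block + sequencing lane: 44 h used, total 150.
A better packing is 2×NMR block + calorimetry series: 44 h, total 154.

154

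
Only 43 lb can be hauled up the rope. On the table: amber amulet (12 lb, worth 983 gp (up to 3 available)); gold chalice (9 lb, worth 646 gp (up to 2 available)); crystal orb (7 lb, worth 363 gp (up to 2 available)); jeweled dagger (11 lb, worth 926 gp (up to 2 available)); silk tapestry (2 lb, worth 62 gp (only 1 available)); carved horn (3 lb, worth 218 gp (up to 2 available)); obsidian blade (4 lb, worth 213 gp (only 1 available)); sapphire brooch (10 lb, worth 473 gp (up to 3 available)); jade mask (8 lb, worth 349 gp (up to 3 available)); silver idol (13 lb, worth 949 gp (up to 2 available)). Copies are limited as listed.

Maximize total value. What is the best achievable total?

Ranking by ratio (value/lb): jeweled dagger 84.18, amber amulet 81.92, silver idol 73.00, carved horn 72.67.
Greedy by ratio would take amber amulet + 2×jeweled dagger + silk tapestry + 2×carved horn: 42 lb used, total 3333.
Dropping silk tapestry and 2×carved horn frees 8 lb; slotting in gold chalice (9 lb) lifts the total to 3481 at 43 lb.
That's the maximum — no swap from here does better than 3481.

3481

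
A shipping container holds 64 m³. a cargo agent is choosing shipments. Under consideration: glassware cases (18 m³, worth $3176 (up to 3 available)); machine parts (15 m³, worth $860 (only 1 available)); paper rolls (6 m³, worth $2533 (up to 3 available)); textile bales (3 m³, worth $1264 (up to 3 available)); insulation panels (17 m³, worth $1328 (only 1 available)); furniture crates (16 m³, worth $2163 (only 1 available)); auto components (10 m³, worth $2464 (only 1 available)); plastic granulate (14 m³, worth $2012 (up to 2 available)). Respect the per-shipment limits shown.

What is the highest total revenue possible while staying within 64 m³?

17743

The ratio heuristic lands on glassware cases + 3×paper rolls + 3×textile bales + auto components (17031) but leaves 9 m³ idle.
Replace auto components with glassware cases: the trade gains 712 net, giving 17743 at 63 m³.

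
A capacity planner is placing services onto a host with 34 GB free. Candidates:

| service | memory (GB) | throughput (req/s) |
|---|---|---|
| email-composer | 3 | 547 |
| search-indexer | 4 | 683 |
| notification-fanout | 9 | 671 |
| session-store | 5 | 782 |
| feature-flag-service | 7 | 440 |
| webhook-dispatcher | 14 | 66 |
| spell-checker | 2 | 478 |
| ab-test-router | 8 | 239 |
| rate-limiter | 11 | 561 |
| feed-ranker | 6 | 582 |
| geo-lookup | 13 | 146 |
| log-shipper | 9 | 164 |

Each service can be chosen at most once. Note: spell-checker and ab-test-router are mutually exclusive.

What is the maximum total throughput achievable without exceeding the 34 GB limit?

Email-composer + search-indexer + notification-fanout + session-store + spell-checker + feed-ranker uses 29 of the 34 GB and totals 3743.

3743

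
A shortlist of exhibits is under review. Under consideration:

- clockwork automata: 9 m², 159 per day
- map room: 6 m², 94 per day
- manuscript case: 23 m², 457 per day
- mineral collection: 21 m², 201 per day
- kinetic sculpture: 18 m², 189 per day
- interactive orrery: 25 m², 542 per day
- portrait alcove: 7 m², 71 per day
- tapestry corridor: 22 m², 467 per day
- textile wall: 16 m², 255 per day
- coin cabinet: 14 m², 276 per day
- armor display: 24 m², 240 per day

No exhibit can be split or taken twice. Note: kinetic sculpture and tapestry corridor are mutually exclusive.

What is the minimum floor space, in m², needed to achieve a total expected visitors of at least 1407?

70

Look for the lowest-floor combination reaching 1407.
manuscript case + interactive orrery + tapestry corridor reaches 1466 using 70 m².
No combination under 70 m² hits 1407.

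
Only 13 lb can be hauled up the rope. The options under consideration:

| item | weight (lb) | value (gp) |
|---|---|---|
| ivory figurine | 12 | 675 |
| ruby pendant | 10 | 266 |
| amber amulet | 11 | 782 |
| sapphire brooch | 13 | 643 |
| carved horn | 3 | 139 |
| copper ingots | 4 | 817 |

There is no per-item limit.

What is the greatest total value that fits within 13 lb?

3×copper ingots uses 12 of the 13 lb and totals 2451.
Every other selection either busts 13 lb or fails to beat 2451.

2451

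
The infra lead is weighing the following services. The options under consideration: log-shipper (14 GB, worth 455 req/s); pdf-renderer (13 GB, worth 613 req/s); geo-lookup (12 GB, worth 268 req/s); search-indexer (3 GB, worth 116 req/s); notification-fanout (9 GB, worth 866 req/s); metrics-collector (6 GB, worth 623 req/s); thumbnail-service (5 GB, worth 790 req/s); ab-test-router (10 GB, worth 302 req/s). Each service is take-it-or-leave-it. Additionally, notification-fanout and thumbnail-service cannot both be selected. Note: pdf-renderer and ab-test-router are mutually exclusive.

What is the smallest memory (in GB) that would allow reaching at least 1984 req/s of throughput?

Minimise GB subject to total throughput ≥ 1984.
Taking pdf-renderer + metrics-collector + thumbnail-service gives 2026 (≥ 1984) for 24 GB.
Any bundle with less than 24 GB falls short of 1984.

24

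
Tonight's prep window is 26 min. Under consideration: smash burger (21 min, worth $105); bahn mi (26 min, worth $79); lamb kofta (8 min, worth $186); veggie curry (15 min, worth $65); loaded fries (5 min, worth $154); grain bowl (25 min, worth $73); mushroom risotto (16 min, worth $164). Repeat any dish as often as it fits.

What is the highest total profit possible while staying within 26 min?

The ratio ordering already packs tightly: 5×loaded fries, 25 min, 770.
That's the maximum — no swap from here does better than 770.

770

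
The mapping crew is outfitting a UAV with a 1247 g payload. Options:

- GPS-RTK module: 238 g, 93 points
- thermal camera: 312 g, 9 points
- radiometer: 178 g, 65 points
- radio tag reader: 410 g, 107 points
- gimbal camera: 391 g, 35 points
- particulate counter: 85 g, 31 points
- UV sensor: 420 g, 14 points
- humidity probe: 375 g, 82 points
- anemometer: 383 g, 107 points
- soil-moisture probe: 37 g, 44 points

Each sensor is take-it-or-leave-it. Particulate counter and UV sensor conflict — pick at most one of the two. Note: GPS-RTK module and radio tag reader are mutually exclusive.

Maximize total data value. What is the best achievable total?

391

Density check — soil-moisture probe 1.19, GPS-RTK module 0.39, radiometer 0.37, particulate counter 0.36 are the best per g.
The ratio heuristic lands on GPS-RTK module + thermal camera + radiometer + particulate counter + anemometer + soil-moisture probe (349) but leaves 14 g idle.
Dropping thermal camera and particulate counter frees 397 g; slotting in humidity probe (375 g) lifts the total to 391 at 1211 g.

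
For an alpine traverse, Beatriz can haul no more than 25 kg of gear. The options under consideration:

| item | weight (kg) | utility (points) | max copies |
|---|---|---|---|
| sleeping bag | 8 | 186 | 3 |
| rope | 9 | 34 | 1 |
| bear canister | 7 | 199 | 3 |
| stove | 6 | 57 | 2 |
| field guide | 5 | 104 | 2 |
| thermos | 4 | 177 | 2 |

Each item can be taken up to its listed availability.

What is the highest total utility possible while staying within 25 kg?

Greedy by ratio would take 2×bear canister + 2×thermos: 22 kg used, total 752.
Dropping thermos frees 4 kg; slotting in bear canister (7 kg) lifts the total to 774 at 25 kg.
That's the maximum — no swap from here does better than 774.

774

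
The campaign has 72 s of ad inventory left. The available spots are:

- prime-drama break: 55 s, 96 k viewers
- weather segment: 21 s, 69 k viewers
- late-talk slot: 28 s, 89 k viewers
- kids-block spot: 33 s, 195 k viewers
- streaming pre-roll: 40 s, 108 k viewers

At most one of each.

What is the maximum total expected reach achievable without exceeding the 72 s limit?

284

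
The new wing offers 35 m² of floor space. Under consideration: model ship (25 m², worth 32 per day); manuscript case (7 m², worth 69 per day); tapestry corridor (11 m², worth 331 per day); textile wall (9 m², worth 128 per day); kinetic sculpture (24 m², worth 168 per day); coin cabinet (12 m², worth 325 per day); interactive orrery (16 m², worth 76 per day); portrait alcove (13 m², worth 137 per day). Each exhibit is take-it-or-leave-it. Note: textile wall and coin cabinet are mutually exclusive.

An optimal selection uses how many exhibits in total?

3

Best achievable expected visitors is 725.
manuscript case + tapestry corridor + coin cabinet hits 725 at 30 m².
Every optimal selection uses 3 exhibits.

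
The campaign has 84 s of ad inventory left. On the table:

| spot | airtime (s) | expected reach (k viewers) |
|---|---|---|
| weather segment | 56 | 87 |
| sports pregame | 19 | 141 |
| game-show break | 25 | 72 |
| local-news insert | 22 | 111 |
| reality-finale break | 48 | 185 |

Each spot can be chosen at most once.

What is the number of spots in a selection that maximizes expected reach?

The maximum expected reach within 84 s is 326.
One optimal bundle: sports pregame + reality-finale break (67 s).
All optima have 2 spots.

2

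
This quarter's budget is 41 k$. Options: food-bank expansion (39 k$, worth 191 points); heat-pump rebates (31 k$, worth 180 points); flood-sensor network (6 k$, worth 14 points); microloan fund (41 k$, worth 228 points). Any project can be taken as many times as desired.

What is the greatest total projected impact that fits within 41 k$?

Greedy by ratio would take heat-pump rebates + flood-sensor network: 37 k$ used, total 194.
Replace heat-pump rebates and flood-sensor network with microloan fund: the trade gains 34 net, giving 228 at 41 k$.

228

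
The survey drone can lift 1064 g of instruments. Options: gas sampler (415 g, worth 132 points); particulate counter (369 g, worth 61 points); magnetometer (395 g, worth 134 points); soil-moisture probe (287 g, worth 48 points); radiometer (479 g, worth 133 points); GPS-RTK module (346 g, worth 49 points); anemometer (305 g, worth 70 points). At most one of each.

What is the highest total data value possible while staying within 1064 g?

267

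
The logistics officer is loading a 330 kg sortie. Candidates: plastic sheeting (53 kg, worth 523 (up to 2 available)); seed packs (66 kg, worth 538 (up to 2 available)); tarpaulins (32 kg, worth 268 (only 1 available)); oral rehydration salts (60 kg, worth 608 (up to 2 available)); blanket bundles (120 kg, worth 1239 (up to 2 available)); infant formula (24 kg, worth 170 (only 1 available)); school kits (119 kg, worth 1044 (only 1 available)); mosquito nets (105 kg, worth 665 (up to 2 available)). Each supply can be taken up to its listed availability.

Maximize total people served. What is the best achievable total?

By people served per kg: blanket bundles 10.32, oral rehydration salts 10.13, plastic sheeting 9.87, school kits 8.77 lead.
Filling by ratio: oral rehydration salts + 2×blanket bundles + infant formula for 3256, with 6 kg left unused.
Dropping oral rehydration salts and infant formula frees 84 kg; slotting in plastic sheeting + tarpaulins (85 kg) lifts the total to 3269 at 325 kg.
The spare 5 kg is too small for any remaining supply, and no exchange beats 3269.

3269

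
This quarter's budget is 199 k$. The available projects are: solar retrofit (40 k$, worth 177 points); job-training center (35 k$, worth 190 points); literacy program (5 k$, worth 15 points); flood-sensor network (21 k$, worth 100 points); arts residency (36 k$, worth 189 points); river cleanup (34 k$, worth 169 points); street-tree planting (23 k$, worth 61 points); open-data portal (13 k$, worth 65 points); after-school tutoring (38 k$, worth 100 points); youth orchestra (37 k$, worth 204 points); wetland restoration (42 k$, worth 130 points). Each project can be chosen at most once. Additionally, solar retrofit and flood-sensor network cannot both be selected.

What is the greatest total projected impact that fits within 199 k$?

994

A density-first pass picks job-training center + literacy program + flood-sensor network + arts residency + river cleanup + open-data portal + youth orchestra — 932 at 181 k$.
Dropping literacy program and flood-sensor network frees 26 k$; slotting in solar retrofit (40 k$) lifts the total to 994 at 195 k$.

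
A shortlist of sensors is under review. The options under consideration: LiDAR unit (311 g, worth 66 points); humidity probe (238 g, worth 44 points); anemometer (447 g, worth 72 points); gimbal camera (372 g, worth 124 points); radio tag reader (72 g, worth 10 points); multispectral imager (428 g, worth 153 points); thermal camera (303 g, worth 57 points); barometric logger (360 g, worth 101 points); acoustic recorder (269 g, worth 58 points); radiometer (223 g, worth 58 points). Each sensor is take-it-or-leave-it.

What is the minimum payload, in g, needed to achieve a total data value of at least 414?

1383

Minimise g subject to total data value ≥ 414.
gimbal camera + multispectral imager + barometric logger + radiometer reaches 436 using 1383 g.
No combination under 1383 g hits 414.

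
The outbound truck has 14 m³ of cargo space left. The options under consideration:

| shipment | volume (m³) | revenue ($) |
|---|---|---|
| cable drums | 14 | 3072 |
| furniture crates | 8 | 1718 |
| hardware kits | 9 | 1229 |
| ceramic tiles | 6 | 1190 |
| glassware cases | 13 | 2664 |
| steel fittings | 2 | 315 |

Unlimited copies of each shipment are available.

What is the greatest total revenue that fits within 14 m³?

3072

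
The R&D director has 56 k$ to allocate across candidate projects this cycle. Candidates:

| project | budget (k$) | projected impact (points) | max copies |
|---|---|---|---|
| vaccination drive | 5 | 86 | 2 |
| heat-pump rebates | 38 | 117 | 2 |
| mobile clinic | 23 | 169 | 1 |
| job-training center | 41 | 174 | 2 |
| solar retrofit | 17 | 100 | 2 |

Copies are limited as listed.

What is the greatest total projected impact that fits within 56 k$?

441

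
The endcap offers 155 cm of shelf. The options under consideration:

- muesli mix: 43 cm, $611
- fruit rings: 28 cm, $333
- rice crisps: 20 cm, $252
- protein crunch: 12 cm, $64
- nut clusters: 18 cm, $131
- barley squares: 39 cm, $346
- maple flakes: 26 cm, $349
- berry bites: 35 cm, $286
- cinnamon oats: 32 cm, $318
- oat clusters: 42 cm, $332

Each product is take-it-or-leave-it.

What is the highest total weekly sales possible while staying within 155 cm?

1863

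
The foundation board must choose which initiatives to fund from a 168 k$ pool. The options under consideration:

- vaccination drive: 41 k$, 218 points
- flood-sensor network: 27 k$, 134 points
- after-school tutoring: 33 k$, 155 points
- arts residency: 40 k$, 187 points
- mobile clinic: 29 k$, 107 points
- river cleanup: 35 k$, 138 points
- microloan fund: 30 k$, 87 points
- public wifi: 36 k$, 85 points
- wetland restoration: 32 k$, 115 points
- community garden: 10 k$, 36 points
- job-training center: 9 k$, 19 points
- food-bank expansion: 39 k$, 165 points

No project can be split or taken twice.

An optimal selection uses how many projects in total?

The maximum projected impact within 168 k$ is 761.
vaccination drive + after-school tutoring + arts residency + community garden + food-bank expansion hits 761 at 163 k$.
All optima have 5 projects.

5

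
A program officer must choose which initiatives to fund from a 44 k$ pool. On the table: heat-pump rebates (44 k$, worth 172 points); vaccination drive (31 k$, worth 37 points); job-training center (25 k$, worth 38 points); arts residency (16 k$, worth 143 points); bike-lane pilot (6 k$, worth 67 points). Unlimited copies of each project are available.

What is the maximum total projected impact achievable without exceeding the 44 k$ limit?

469

Best packing: 7×bike-lane pilot — 42 k$, 469 total.
The spare 2 k$ is too small for any remaining project, and no exchange beats 469.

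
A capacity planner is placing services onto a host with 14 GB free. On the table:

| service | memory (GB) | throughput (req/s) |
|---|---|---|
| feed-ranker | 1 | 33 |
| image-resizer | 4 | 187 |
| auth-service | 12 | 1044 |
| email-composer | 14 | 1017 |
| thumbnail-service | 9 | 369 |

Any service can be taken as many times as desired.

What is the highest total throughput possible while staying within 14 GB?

Ranking by ratio (throughput/GB): auth-service 87.00, email-composer 72.64, image-resizer 46.75.
Best packing: 2×feed-ranker + auth-service — 14 GB, 1110 total.

1110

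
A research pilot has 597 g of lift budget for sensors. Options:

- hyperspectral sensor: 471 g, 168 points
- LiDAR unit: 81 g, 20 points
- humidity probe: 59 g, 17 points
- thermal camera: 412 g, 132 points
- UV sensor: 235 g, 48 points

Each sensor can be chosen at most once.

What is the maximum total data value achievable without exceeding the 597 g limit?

188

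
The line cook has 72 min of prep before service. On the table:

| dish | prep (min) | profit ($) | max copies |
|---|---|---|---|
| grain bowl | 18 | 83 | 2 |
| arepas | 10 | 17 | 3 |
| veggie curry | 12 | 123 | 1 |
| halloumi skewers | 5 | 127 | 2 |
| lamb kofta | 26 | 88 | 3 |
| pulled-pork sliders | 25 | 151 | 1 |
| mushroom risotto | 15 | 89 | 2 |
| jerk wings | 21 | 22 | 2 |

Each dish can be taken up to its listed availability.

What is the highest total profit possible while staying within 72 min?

638

Ranking by ratio (profit/min): halloumi skewers 25.40, veggie curry 10.25, pulled-pork sliders 6.04, mushroom risotto 5.93.
Greedy by ratio would take arepas + veggie curry + 2×halloumi skewers + pulled-pork sliders + mushroom risotto: 72 min used, total 634.
Dropping arepas and pulled-pork sliders frees 35 min; slotting in grain bowl + mushroom risotto (33 min) lifts the total to 638 at 70 min.
Every other selection either busts 72 min or exceeds an availability limit or fails to beat 638.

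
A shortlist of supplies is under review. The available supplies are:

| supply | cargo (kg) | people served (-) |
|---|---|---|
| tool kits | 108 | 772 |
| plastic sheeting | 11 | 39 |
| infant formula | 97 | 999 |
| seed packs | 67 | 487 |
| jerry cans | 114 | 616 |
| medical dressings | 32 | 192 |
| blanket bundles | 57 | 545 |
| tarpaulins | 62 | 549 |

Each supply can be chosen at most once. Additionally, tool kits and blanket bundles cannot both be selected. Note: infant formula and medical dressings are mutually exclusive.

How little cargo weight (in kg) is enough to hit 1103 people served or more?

Minimise kg subject to total people served ≥ 1103.
plastic sheeting + blanket bundles + tarpaulins: 1133 people served at 130 kg.
Any bundle with less than 130 kg falls short of 1103.

130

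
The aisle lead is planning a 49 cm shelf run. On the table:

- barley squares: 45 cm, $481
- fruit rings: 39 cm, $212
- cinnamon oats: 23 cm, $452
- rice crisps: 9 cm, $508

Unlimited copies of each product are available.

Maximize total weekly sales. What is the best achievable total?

2540

Density check — rice crisps 56.44, cinnamon oats 19.65, barley squares 10.69 are the best per cm.
Best packing: 5×rice crisps — 45 cm, 2540 total.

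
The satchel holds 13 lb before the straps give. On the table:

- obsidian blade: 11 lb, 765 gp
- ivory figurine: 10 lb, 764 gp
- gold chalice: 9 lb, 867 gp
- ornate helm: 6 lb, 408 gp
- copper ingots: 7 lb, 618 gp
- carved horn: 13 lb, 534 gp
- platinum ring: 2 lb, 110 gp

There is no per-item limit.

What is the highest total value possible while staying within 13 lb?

Best packing: gold chalice + 2×platinum ring — 13 lb, 1087 total.

1087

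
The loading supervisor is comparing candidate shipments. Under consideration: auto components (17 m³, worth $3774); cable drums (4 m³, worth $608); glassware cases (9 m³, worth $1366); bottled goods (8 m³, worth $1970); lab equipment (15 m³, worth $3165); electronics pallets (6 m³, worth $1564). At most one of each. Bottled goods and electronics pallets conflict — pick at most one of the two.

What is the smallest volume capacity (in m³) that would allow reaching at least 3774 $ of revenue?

Look for the lowest-volume combination reaching 3774.
auto components reaches 3774 using 17 m³.
No combination under 17 m³ hits 3774.

17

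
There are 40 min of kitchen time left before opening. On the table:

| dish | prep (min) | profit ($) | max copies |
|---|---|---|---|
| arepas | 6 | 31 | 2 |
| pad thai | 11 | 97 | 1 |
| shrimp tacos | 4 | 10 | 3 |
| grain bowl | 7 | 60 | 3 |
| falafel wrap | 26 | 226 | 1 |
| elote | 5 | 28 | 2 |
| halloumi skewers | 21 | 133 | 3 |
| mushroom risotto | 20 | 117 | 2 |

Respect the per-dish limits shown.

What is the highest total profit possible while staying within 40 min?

Greedy by ratio would take pad thai + falafel wrap: 37 min used, total 323.
Replace pad thai with 2×grain bowl: the trade gains 23 net, giving 346 at 40 min.

346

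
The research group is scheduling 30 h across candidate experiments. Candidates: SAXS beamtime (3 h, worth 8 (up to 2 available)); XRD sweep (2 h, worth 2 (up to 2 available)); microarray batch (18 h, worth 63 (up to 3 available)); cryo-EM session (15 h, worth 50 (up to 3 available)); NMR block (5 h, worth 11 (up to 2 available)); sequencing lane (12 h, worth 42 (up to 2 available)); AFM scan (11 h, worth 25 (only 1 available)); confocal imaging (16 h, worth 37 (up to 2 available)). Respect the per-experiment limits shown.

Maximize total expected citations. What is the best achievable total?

105

Taking microarray batch + sequencing lane: 30 h used, 105 in expected citations.
That's the maximum — no swap from here does better than 105.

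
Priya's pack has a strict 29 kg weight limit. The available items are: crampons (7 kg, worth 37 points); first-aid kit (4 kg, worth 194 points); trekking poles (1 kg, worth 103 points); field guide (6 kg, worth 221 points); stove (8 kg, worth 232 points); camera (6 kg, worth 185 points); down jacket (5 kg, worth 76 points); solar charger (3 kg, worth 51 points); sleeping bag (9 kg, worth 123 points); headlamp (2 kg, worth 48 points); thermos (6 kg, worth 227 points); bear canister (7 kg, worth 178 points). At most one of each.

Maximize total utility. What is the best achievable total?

1029

Best packing: first-aid kit + trekking poles + field guide + camera + solar charger + headlamp + thermos — 28 kg, 1029 total.
Every other selection either busts 29 kg or fails to beat 1029.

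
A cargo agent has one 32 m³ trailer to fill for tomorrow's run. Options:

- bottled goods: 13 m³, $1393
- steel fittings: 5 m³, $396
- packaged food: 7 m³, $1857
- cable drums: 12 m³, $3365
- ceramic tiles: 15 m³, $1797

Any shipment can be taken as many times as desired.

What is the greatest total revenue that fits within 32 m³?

8587

Density check — cable drums 280.42, packaged food 265.29, ceramic tiles 119.80, bottled goods 107.15 are the best per m³.
Packaged food + 2×cable drums uses 31 of the 32 m³ and totals 8587.
Nothing else within 32 m³ beats 8587.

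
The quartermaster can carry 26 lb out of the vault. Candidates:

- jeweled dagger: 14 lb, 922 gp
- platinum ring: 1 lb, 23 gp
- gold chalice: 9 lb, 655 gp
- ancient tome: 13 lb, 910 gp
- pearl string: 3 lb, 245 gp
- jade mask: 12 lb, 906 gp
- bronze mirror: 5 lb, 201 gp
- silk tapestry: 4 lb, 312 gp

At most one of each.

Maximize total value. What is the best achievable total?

Greedy by ratio would take platinum ring + pearl string + jade mask + bronze mirror + silk tapestry: 25 lb used, total 1687.
Dropping pearl string and bronze mirror frees 8 lb; slotting in gold chalice (9 lb) lifts the total to 1896 at 26 lb.
Every other selection either busts 26 lb or fails to beat 1896.

1896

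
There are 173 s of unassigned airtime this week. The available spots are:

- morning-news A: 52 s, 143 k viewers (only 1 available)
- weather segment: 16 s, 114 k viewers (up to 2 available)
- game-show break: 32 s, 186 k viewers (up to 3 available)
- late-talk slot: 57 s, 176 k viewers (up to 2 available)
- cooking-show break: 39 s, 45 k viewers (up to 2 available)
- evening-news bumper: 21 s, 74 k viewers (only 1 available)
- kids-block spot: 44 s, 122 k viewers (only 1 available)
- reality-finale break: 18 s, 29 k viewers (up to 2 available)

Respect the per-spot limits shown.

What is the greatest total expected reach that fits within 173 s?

908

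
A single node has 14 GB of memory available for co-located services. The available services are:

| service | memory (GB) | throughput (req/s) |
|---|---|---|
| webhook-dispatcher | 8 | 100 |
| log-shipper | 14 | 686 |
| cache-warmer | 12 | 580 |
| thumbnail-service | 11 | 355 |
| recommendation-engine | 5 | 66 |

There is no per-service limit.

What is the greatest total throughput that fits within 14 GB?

686

By throughput per GB: log-shipper 49.00, cache-warmer 48.33, thumbnail-service 32.27 lead.
Log-shipper uses 14 of the 14 GB and totals 686.
That's the maximum — no swap from here does better than 686.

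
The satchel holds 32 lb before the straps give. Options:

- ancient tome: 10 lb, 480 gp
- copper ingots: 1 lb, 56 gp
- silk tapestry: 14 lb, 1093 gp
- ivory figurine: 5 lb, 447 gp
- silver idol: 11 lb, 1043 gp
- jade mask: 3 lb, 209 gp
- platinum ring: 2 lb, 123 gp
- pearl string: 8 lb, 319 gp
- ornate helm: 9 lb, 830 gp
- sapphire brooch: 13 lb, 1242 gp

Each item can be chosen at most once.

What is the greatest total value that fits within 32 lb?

2941

By value per lb: sapphire brooch 95.54, silver idol 94.82, ornate helm 92.22, ivory figurine 89.40 lead.
Best packing: ivory figurine + silver idol + jade mask + sapphire brooch — 32 lb, 2941 total.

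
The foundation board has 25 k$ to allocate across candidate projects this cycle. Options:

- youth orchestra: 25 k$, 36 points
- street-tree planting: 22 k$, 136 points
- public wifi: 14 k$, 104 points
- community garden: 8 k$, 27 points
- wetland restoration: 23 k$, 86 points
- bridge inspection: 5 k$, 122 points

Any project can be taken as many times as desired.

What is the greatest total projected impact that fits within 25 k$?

Best packing: 5×bridge inspection — 25 k$, 610 total.
No other feasible combination exceeds 610.

610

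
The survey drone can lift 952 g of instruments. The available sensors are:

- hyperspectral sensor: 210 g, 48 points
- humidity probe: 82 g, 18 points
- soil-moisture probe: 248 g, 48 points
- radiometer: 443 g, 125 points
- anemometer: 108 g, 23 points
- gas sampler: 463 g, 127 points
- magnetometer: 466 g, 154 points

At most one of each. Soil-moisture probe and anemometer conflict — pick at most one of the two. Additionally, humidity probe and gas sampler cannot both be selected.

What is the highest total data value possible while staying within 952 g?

281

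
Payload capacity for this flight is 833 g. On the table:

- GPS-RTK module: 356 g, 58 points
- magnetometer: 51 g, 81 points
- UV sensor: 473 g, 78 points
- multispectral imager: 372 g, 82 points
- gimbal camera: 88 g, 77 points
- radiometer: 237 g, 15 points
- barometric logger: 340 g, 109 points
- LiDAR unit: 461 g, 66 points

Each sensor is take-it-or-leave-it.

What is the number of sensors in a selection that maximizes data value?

4

The maximum data value within 833 g is 282.
One optimal bundle: magnetometer + gimbal camera + radiometer + barometric logger (716 g).
Any selection reaching 282 contains exactly 4 sensors.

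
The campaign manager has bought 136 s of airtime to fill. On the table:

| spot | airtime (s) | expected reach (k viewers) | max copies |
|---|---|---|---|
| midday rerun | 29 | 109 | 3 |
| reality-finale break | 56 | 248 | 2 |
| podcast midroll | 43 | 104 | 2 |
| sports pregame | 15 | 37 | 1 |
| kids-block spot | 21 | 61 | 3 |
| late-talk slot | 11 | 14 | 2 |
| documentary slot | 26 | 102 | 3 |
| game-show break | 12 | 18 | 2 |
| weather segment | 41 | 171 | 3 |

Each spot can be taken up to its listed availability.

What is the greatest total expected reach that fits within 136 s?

Density check — reality-finale break 4.43, weather segment 4.17, documentary slot 3.92, midday rerun 3.76 are the best per s.
Best packing: 2×reality-finale break + kids-block spot — 133 s, 557 total.

557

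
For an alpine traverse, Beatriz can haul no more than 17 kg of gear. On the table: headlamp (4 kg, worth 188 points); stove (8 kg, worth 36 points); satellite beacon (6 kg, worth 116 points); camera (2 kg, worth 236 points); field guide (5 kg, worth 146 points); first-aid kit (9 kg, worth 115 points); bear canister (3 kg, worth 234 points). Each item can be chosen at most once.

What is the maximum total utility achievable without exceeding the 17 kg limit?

Best packing: headlamp + camera + field guide + bear canister — 14 kg, 804 total.
Next best is headlamp + satellite beacon + camera + bear canister at 774 (15 kg) — short by 30.

804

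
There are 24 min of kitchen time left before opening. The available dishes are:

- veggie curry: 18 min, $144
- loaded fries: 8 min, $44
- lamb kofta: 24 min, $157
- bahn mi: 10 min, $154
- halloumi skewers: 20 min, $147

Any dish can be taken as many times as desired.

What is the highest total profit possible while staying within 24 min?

Density check — bahn mi 15.40, veggie curry 8.00, halloumi skewers 7.35 are the best per min.
Best packing: 2×bahn mi — 20 min, 308 total.
That's the maximum — no swap from here does better than 308.

308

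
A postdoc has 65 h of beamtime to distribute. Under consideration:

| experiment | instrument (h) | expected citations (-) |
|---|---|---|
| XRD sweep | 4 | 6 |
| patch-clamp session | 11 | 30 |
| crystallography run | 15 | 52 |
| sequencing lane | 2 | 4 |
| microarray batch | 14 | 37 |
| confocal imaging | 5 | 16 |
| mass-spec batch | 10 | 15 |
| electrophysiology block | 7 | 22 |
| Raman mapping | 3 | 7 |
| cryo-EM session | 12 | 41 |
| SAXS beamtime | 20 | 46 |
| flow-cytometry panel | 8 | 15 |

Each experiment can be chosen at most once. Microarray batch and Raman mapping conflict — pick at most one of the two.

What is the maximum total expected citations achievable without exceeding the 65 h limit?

Taking patch-clamp session + crystallography run + microarray batch + confocal imaging + electrophysiology block + cryo-EM session: 64 h used, 198 in expected citations.
Next best is XRD sweep + patch-clamp session + crystallography run + sequencing lane + microarray batch + electrophysiology block + cryo-EM session at 192 (65 h) — short by 6.

198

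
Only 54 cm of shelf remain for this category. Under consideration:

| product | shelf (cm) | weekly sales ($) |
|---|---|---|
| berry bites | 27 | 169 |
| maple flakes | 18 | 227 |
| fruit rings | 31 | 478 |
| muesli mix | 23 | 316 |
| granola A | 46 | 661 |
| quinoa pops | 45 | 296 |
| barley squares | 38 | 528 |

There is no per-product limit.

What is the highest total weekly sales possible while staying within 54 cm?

794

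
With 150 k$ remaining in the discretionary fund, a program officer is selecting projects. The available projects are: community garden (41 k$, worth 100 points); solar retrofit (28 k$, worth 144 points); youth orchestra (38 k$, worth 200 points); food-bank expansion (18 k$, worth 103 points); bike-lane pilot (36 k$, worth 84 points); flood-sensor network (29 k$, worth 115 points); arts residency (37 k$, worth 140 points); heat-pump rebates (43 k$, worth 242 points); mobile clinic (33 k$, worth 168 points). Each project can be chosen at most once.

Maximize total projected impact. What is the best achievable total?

A density-first pass picks solar retrofit + youth orchestra + food-bank expansion + heat-pump rebates — 689 at 127 k$.
Dropping food-bank expansion frees 18 k$; slotting in mobile clinic (33 k$) lifts the total to 754 at 142 k$.
Next best is solar retrofit + youth orchestra + food-bank expansion + flood-sensor network + mobile clinic at 730 (146 k$) — short by 24.

754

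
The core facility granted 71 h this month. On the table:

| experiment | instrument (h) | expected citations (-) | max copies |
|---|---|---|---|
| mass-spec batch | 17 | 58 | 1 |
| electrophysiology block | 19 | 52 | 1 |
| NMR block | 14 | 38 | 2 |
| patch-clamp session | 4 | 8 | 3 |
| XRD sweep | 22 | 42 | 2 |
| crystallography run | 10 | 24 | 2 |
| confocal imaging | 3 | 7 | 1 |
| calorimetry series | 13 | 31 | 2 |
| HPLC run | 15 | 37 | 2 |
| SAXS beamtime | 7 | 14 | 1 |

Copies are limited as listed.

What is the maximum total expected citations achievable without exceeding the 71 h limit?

201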